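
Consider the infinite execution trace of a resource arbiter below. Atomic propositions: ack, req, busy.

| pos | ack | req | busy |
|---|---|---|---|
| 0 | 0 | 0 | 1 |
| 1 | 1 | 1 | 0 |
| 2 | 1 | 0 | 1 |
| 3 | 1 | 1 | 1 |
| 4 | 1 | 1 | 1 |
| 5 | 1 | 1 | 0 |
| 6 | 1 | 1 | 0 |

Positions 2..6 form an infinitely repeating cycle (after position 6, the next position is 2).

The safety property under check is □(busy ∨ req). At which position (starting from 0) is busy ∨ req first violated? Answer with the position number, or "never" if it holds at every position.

never

busy ∨ req holds at every position 0..6, and those are all the positions the trace ever visits, so the invariant □(busy ∨ req) is never violated.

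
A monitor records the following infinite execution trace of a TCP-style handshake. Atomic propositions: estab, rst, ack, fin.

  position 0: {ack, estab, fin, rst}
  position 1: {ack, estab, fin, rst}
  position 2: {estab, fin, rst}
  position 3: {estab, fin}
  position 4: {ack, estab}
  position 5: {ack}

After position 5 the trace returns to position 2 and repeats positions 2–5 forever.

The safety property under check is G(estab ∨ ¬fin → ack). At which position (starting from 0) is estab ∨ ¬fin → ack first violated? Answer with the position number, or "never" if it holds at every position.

Check estab ∨ ¬fin → ack at each position in order: 0 ✓, 1 ✓.
At position 2 the labels are {estab, fin, rst}, so estab ∨ ¬fin → ack is false there. This is the first violation.

2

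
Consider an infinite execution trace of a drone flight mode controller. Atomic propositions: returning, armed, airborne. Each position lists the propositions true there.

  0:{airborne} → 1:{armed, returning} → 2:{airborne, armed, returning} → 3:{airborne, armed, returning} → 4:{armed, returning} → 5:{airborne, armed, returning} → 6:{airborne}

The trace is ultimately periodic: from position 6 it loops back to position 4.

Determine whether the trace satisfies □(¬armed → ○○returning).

Satisfied

¬armed → ○○returning holds at every position 0..6, and those are all positions ever visited, so □(¬armed → ○○returning) holds.
Positions where ¬armed holds: 0, 6.
Check ○○returning at each: 0→ok, 6→ok.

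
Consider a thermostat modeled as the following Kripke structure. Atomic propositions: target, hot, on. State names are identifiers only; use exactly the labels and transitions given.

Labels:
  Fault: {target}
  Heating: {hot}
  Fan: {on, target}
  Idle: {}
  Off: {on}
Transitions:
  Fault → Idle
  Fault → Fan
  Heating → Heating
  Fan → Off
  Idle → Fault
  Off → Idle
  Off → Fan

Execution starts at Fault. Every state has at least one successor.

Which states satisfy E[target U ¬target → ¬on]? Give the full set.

States satisfying target: {Fault, Fan}.
States satisfying ¬target → ¬on: {Fault, Heating, Fan, Idle}.
States satisfying E[target U ¬target → ¬on]: {Fault, Heating, Fan, Idle}.

{Fault, Heating, Fan, Idle}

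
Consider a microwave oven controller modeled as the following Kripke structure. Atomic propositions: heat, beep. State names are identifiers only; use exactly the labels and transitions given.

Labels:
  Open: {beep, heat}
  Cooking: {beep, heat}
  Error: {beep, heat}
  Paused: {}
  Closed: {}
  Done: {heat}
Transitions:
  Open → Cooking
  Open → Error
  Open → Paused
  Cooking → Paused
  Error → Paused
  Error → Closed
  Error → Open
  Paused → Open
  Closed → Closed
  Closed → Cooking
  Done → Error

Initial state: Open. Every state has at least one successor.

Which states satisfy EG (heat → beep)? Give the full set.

{Open, Cooking, Error, Paused, Closed}

States satisfying heat → beep: {Open, Cooking, Error, Paused, Closed}.
States satisfying EG (heat → beep): {Open, Cooking, Error, Paused, Closed}.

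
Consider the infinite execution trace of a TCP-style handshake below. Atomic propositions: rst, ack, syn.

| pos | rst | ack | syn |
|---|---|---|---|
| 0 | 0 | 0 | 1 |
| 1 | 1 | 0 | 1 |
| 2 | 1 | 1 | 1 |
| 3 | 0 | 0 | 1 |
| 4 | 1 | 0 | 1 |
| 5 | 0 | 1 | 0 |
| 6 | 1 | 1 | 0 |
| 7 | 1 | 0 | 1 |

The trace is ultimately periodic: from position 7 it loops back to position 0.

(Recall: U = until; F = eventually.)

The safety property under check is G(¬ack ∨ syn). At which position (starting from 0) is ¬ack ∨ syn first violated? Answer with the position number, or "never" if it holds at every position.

5

Check ¬ack ∨ syn at each position in order: 0 ✓, 1 ✓, 2 ✓, 3 ✓, 4 ✓.
At position 5 the labels are {ack}, so ¬ack ∨ syn is false there. This is the first violation.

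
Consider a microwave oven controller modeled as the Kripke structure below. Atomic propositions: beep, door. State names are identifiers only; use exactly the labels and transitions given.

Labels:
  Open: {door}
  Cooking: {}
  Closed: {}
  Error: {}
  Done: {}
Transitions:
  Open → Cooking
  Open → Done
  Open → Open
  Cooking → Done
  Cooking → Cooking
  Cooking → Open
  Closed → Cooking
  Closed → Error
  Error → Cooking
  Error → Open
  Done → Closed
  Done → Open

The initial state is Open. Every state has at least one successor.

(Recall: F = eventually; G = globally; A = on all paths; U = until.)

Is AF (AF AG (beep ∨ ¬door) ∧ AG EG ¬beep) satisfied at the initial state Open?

States satisfying AF AG (beep ∨ ¬door) ∧ AG EG ¬beep: ∅.
States satisfying AF (AF AG (beep ∨ ¬door) ∧ AG EG ¬beep): ∅.
There is a path from Open along which AF AG (beep ∨ ¬door) ∧ AG EG ¬beep never holds.
Open ∉ Sat(AF (AF AG (beep ∨ ¬door) ∧ AG EG ¬beep)).

No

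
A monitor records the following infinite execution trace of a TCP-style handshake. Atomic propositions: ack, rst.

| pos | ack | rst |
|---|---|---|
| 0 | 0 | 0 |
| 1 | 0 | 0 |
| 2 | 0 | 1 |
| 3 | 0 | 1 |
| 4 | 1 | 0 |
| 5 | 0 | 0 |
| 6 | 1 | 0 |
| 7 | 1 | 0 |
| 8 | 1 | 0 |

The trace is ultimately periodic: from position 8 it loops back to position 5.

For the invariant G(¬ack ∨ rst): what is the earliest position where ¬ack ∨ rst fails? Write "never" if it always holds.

4

Check ¬ack ∨ rst at each position in order: 0 ✓, 1 ✓, 2 ✓, 3 ✓.
At position 4 the labels are {ack}, so ¬ack ∨ rst is false there. This is the first violation.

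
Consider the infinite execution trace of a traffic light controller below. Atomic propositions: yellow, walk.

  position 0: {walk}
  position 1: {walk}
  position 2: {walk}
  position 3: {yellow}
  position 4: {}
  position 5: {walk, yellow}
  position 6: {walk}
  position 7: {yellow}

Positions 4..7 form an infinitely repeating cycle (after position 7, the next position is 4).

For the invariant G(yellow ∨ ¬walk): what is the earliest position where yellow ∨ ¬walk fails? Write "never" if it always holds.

At position 0 the labels are {walk}, so yellow ∨ ¬walk is false there. This is the first violation.

0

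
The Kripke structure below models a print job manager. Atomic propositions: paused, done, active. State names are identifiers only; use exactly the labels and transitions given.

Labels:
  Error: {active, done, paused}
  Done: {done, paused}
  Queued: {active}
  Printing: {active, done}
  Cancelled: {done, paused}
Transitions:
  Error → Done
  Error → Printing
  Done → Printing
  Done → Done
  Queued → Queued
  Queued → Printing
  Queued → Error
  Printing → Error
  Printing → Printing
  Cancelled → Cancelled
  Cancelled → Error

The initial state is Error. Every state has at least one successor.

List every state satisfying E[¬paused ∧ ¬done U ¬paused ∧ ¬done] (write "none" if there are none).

States satisfying ¬paused ∧ ¬done: {Queued}.
States satisfying E[¬paused ∧ ¬done U ¬paused ∧ ¬done]: {Queued}.

{Queued}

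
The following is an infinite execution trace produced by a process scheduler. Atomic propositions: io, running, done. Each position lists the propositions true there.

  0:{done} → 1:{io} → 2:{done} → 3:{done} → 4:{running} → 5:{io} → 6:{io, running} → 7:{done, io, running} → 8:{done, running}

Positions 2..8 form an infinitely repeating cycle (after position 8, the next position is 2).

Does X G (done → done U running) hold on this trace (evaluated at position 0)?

The position after 0 is 1; G (done → done U running) is true there.

Satisfied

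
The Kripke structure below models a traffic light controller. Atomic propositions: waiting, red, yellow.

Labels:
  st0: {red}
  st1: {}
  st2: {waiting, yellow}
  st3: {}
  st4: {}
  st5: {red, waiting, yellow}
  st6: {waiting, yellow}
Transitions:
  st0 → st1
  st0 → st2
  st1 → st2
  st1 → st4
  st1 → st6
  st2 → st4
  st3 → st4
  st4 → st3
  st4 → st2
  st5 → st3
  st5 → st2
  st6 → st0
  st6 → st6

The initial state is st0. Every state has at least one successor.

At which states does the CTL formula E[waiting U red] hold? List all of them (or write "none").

{st0, st5, st6}

States satisfying waiting: {st2, st5, st6}.
States satisfying red: {st0, st5}.
States satisfying E[waiting U red]: {st0, st5, st6}.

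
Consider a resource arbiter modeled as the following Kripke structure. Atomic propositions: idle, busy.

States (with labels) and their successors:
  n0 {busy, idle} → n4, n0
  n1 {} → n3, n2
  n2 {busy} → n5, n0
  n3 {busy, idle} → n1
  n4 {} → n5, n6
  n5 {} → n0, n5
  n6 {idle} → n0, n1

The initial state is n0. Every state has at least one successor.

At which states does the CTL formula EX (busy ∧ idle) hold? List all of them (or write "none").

{n0, n1, n2, n5, n6}

States satisfying busy ∧ idle: {n0, n3}.
States satisfying EX (busy ∧ idle): {n0, n1, n2, n5, n6}.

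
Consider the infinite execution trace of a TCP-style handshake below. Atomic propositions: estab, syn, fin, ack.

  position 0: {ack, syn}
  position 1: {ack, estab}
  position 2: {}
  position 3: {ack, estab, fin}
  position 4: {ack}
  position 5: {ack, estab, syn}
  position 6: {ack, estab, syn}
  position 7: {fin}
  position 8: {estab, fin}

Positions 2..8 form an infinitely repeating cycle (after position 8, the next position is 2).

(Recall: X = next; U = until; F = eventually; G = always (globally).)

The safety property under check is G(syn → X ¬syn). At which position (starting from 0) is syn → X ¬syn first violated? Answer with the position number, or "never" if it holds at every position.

5

Check syn → X ¬syn at each position in order: 0 ✓, 1 ✓, 2 ✓, 3 ✓, 4 ✓.
At position 5 the labels are {ack, estab, syn} and the next position 6 has {ack, estab, syn}, so syn → X ¬syn is false there. This is the first violation.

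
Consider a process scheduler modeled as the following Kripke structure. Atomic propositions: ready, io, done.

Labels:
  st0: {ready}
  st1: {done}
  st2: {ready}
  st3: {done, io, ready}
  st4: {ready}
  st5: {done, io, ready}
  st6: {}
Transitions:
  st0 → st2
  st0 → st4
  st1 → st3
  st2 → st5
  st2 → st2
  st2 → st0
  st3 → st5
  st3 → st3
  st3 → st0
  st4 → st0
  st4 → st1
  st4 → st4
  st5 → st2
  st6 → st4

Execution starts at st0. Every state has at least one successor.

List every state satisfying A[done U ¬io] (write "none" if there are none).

{st0, st1, st2, st4, st5, st6}

States satisfying done: {st1, st3, st5}.
States satisfying ¬io: {st0, st1, st2, st4, st6}.
States satisfying A[done U ¬io]: {st0, st1, st2, st4, st5, st6}.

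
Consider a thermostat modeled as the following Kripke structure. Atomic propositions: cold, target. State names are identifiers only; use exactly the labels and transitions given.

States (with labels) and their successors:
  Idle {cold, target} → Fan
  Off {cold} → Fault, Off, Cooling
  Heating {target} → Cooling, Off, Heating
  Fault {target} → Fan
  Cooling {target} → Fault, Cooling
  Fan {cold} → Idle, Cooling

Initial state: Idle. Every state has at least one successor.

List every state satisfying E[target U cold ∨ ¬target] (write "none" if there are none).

{Idle, Off, Heating, Fault, Cooling, Fan}

States satisfying target: {Idle, Heating, Fault, Cooling}.
States satisfying cold ∨ ¬target: {Idle, Off, Fan}.
States satisfying E[target U cold ∨ ¬target]: {Idle, Off, Heating, Fault, Cooling, Fan}.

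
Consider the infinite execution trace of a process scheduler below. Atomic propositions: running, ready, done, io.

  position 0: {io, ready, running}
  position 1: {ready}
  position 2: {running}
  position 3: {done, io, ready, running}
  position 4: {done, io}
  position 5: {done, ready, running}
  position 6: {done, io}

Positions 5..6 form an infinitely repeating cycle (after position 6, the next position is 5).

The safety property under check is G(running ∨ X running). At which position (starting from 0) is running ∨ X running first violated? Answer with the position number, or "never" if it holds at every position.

running ∨ X running holds at every position 0..6, and those are all the positions the trace ever visits, so the invariant G(running ∨ X running) is never violated.

never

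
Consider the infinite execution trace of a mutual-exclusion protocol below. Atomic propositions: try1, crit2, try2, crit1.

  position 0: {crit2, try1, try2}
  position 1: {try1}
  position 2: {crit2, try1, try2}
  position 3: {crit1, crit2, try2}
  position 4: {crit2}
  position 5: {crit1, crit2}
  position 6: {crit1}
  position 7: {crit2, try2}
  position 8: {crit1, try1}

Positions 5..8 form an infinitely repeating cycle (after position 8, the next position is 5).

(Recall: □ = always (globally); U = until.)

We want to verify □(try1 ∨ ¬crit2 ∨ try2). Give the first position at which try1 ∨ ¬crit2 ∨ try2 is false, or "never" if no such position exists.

Check try1 ∨ ¬crit2 ∨ try2 at each position in order: 0 ✓, 1 ✓, 2 ✓, 3 ✓.
At position 4 the labels are {crit2}, so try1 ∨ ¬crit2 ∨ try2 is false there. This is the first violation.

4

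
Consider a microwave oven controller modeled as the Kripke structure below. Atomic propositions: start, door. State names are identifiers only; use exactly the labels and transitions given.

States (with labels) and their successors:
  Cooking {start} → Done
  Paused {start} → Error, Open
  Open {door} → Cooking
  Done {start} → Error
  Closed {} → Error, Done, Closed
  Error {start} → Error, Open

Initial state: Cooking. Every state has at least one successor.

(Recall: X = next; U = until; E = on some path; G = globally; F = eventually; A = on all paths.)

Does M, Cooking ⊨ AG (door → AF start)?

Holds

States satisfying door → AF start: {Cooking, Paused, Open, Done, Closed, Error}.
States satisfying AG (door → AF start): {Cooking, Paused, Open, Done, Closed, Error}.
Every state reachable from Cooking satisfies door → AF start.
Cooking ∈ Sat(AG (door → AF start)).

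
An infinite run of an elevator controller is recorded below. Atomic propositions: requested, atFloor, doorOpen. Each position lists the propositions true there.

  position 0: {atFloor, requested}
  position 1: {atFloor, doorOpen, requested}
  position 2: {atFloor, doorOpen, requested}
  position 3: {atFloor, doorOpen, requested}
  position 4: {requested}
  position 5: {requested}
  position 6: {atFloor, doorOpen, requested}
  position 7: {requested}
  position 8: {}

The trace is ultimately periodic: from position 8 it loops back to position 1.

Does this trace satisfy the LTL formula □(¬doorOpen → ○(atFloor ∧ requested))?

¬doorOpen → ○(atFloor ∧ requested) must hold at every position from 0 onward. It fails at position 4, so □(¬doorOpen → ○(atFloor ∧ requested)) is false.
Positions where ¬doorOpen holds: 0, 4, 5, 7, 8.
Check ○(atFloor ∧ requested) at each: 0→ok, 4→fails, 5→ok, 7→fails, 8→ok.

No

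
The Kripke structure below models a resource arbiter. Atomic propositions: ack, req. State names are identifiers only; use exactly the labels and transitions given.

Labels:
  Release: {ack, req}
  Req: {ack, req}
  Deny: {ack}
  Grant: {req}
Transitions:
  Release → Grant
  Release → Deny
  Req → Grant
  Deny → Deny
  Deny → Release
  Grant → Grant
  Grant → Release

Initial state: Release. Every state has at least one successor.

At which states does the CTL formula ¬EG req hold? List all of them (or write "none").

{Deny}

States satisfying req: {Release, Req, Grant}.
States satisfying EG req: {Release, Req, Grant}.
States satisfying ¬EG req: {Deny}.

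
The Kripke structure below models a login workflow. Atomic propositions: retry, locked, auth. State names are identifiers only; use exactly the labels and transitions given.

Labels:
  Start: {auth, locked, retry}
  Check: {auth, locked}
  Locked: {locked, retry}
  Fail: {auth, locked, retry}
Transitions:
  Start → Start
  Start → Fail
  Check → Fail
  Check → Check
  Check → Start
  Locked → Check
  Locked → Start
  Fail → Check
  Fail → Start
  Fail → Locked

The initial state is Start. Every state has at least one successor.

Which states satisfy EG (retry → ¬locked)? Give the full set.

States satisfying retry → ¬locked: {Check}.
States satisfying EG (retry → ¬locked): {Check}.

{Check}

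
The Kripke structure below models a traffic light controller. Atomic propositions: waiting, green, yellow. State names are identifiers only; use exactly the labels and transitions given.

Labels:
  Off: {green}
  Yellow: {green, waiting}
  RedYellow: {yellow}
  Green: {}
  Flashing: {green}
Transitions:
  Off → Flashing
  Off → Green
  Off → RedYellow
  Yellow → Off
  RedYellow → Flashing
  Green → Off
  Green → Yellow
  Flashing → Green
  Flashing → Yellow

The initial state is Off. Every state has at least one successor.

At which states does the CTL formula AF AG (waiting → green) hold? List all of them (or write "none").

{Off, Yellow, RedYellow, Green, Flashing}

States satisfying AG (waiting → green): {Off, Yellow, RedYellow, Green, Flashing}.
States satisfying AF AG (waiting → green): {Off, Yellow, RedYellow, Green, Flashing}.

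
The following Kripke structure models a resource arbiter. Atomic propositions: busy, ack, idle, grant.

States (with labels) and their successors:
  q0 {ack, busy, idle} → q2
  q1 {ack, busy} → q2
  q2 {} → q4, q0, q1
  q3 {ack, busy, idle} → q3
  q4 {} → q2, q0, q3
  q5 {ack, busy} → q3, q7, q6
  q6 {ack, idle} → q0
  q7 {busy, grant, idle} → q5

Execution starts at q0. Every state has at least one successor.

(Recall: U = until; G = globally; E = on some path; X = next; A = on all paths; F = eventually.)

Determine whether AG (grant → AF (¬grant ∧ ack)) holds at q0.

Holds

States satisfying grant → AF (¬grant ∧ ack): {q0, q1, q2, q3, q4, q5, q6, q7}.
States satisfying AG (grant → AF (¬grant ∧ ack)): {q0, q1, q2, q3, q4, q5, q6, q7}.
Every state reachable from q0 satisfies grant → AF (¬grant ∧ ack).
q0 ∈ Sat(AG (grant → AF (¬grant ∧ ack))).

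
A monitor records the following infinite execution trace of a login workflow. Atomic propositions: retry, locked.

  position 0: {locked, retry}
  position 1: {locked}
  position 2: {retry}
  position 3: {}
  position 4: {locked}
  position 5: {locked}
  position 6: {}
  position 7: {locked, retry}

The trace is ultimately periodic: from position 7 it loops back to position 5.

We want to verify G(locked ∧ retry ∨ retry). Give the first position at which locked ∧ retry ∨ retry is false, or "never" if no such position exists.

1

Check locked ∧ retry ∨ retry at each position in order: 0 ✓.
At position 1 the labels are {locked}, so locked ∧ retry ∨ retry is false there. This is the first violation.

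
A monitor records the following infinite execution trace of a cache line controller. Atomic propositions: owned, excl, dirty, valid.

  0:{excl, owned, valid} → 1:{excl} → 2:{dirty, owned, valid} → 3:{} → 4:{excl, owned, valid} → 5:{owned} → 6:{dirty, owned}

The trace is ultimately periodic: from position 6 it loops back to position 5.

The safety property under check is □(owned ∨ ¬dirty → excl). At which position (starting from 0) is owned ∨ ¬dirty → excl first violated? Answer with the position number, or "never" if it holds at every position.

2

Check owned ∨ ¬dirty → excl at each position in order: 0 ✓, 1 ✓.
At position 2 the labels are {dirty, owned, valid}, so owned ∨ ¬dirty → excl is false there. This is the first violation.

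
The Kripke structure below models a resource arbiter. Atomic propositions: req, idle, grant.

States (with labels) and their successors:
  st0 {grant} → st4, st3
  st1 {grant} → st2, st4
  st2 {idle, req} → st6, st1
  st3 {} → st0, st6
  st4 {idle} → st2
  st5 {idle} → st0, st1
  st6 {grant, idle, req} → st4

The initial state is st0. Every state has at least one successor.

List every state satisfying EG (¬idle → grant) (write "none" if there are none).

{st0, st1, st2, st4, st5, st6}

States satisfying ¬idle → grant: {st0, st1, st2, st4, st5, st6}.
States satisfying EG (¬idle → grant): {st0, st1, st2, st4, st5, st6}.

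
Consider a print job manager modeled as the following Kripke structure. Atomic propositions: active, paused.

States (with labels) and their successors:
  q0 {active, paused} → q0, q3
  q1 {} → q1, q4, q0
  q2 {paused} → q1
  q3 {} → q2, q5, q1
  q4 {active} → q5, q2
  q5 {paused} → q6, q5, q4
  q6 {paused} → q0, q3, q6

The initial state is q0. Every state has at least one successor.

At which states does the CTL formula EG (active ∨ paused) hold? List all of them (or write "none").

States satisfying active ∨ paused: {q0, q2, q4, q5, q6}.
States satisfying EG (active ∨ paused): {q0, q4, q5, q6}.

{q0, q4, q5, q6}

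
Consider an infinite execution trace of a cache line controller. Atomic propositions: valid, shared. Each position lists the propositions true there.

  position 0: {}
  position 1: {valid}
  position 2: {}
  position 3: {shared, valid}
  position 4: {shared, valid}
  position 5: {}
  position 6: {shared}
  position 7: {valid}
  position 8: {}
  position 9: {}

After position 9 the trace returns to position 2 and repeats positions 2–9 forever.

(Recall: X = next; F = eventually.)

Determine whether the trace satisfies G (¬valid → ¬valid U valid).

Yes

¬valid → ¬valid U valid holds at every position 0..9, and those are all positions ever visited, so G (¬valid → ¬valid U valid) holds.
Positions where ¬valid holds: 0, 2, 5, 6, 8, 9.
Check ¬valid U valid at each: 0→ok, 2→ok, 5→ok, 6→ok, 8→ok, 9→ok.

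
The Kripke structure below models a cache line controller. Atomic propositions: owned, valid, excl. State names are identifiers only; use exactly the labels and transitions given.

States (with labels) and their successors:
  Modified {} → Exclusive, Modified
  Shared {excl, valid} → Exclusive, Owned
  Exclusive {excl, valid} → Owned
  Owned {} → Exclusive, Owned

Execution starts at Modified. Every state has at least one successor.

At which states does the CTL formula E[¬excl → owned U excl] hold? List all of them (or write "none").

States satisfying ¬excl → owned: {Shared, Exclusive}.
States satisfying excl: {Shared, Exclusive}.
States satisfying E[¬excl → owned U excl]: {Shared, Exclusive}.

{Shared, Exclusive}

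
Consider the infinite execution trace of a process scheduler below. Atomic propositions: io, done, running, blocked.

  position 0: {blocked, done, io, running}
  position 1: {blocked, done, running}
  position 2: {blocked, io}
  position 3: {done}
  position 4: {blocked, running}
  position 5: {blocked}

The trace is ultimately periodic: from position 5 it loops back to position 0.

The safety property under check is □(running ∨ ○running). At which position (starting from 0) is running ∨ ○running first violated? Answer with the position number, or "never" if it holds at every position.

2

Check running ∨ ○running at each position in order: 0 ✓, 1 ✓.
At position 2 the labels are {blocked, io} and the next position 3 has {done}, so running ∨ ○running is false there. This is the first violation.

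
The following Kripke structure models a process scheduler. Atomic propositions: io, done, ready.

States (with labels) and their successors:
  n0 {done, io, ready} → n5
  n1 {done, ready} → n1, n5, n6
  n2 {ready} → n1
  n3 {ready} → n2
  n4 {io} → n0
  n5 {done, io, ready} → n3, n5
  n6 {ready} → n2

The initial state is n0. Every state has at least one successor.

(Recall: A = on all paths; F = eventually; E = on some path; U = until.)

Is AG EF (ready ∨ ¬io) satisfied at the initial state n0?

States satisfying EF (ready ∨ ¬io): {n0, n1, n2, n3, n4, n5, n6}.
States satisfying AG EF (ready ∨ ¬io): {n0, n1, n2, n3, n4, n5, n6}.
Every state reachable from n0 satisfies EF (ready ∨ ¬io).
n0 ∈ Sat(AG EF (ready ∨ ¬io)).

Holds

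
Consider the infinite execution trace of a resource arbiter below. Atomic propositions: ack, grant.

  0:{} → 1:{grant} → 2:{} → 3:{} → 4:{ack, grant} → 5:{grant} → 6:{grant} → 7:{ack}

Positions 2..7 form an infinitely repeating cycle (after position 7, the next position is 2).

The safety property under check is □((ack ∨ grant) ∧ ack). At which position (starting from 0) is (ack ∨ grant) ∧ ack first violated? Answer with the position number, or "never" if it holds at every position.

At position 0 the labels are {}, so (ack ∨ grant) ∧ ack is false there. This is the first violation.

0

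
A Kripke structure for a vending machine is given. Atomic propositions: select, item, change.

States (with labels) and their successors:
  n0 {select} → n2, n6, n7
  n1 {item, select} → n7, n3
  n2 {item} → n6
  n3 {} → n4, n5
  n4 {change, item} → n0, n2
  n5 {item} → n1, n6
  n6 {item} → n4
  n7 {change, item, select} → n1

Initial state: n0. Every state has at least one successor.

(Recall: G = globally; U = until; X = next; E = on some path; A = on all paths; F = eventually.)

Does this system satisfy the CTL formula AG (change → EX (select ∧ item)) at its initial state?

Violated

States satisfying change → EX (select ∧ item): {n0, n1, n2, n3, n5, n6, n7}.
States satisfying AG (change → EX (select ∧ item)): ∅.
n4 is reachable from n0 and violates change → EX (select ∧ item), so AG fails at n0.
n0 ∉ Sat(AG (change → EX (select ∧ item))).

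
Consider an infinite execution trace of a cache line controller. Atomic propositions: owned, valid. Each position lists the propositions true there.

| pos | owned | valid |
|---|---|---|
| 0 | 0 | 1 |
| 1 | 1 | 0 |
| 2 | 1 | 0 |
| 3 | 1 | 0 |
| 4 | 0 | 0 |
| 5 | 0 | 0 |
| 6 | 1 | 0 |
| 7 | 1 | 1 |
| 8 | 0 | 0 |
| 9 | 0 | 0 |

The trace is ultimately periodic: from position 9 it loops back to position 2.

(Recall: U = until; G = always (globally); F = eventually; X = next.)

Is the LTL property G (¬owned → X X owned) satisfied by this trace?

¬owned → X X owned holds at every position 0..9, and those are all positions ever visited, so G (¬owned → X X owned) holds.
Positions where ¬owned holds: 0, 4, 5, 8, 9.
Check X X owned at each: 0→ok, 4→ok, 5→ok, 8→ok, 9→ok.

Satisfied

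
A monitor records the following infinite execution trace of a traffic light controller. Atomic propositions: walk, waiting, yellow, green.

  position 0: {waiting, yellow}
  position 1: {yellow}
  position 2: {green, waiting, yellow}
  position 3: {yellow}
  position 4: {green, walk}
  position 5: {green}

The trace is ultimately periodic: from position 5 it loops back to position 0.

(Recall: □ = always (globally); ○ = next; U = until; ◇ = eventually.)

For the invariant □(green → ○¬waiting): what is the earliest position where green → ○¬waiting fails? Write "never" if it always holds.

Check green → ○¬waiting at each position in order: 0 ✓, 1 ✓, 2 ✓, 3 ✓, 4 ✓.
At position 5 the labels are {green} and the next position 0 has {waiting, yellow}, so green → ○¬waiting is false there. This is the first violation.

5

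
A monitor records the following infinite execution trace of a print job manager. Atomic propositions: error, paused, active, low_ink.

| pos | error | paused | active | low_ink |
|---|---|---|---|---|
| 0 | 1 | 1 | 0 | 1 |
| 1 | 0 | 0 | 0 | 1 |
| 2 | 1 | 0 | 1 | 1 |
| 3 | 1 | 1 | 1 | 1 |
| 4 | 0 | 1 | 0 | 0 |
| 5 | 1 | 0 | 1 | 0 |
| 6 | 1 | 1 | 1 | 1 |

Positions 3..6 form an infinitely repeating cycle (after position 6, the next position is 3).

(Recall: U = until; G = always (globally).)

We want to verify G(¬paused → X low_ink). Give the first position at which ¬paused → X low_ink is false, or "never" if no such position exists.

never

¬paused → X low_ink holds at every position 0..6, and those are all the positions the trace ever visits, so the invariant G(¬paused → X low_ink) is never violated.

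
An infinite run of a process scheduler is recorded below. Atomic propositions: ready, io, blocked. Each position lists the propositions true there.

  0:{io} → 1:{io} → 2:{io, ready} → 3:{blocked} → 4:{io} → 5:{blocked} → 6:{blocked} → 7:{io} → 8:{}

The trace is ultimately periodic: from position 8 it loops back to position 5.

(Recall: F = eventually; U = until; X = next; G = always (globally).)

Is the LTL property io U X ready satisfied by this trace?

Satisfied

Walking from position 0: X ready first holds at position 1, and io holds at every earlier position along the way, so io U X ready holds.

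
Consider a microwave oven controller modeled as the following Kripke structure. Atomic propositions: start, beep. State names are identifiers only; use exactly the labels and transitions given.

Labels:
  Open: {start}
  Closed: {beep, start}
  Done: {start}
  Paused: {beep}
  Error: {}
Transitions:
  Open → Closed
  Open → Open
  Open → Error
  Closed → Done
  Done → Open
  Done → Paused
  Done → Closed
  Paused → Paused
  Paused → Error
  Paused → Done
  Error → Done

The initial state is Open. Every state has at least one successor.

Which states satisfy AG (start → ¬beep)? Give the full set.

States satisfying start → ¬beep: {Open, Done, Paused, Error}.
States satisfying AG (start → ¬beep): ∅.

none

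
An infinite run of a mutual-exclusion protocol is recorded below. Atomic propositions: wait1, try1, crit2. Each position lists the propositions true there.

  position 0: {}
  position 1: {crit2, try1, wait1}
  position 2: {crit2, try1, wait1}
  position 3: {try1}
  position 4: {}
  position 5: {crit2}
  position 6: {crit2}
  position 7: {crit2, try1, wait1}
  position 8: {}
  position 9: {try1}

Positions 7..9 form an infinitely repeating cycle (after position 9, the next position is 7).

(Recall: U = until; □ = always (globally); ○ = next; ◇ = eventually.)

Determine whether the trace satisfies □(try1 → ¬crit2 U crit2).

Satisfied

try1 → ¬crit2 U crit2 holds at every position 0..9, and those are all positions ever visited, so □(try1 → ¬crit2 U crit2) holds.
Positions where try1 holds: 1, 2, 3, 7, 9.
Check ¬crit2 U crit2 at each: 1→ok, 2→ok, 3→ok, 7→ok, 9→ok.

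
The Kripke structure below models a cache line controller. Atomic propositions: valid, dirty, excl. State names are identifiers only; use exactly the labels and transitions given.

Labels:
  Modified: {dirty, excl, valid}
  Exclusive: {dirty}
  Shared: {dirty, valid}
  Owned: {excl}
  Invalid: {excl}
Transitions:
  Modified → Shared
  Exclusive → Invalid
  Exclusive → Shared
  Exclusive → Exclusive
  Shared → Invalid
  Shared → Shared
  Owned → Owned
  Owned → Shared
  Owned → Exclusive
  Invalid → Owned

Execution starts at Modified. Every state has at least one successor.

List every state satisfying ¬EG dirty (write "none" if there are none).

{Owned, Invalid}

States satisfying dirty: {Modified, Exclusive, Shared}.
States satisfying EG dirty: {Modified, Exclusive, Shared}.
States satisfying ¬EG dirty: {Owned, Invalid}.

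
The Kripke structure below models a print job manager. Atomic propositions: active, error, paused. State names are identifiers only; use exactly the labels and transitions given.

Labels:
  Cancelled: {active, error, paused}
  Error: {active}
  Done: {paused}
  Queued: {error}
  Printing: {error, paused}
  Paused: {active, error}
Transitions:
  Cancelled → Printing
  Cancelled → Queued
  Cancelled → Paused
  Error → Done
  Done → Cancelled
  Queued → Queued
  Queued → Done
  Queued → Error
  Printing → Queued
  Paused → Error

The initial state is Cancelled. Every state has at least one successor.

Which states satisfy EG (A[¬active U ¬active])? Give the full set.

States satisfying A[¬active U ¬active]: {Done, Queued, Printing}.
States satisfying EG (A[¬active U ¬active]): {Queued, Printing}.

{Queued, Printing}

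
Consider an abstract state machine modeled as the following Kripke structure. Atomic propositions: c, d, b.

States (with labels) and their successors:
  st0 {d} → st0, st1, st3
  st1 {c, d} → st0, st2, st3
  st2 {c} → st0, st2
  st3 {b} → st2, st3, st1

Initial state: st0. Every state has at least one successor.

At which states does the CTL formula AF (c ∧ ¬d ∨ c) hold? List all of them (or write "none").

{st1, st2}

States satisfying c ∧ ¬d ∨ c: {st1, st2}.
States satisfying AF (c ∧ ¬d ∨ c): {st1, st2}.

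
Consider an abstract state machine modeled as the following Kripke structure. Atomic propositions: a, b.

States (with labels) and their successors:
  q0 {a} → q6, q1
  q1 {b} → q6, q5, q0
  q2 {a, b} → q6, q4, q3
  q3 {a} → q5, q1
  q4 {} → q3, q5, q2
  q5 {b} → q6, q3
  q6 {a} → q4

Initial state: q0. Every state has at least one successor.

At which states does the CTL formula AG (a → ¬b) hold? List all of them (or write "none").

States satisfying a → ¬b: {q0, q1, q3, q4, q5, q6}.
States satisfying AG (a → ¬b): ∅.

none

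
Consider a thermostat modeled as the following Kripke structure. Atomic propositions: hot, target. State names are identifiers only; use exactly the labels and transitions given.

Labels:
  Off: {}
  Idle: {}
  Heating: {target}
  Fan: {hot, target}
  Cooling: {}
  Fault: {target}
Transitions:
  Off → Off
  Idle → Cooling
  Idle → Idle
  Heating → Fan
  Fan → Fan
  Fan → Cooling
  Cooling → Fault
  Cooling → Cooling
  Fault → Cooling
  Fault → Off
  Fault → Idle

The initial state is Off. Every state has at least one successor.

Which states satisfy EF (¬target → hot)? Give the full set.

{Idle, Heating, Fan, Cooling, Fault}

States satisfying ¬target → hot: {Heating, Fan, Fault}.
States satisfying EF (¬target → hot): {Idle, Heating, Fan, Cooling, Fault}.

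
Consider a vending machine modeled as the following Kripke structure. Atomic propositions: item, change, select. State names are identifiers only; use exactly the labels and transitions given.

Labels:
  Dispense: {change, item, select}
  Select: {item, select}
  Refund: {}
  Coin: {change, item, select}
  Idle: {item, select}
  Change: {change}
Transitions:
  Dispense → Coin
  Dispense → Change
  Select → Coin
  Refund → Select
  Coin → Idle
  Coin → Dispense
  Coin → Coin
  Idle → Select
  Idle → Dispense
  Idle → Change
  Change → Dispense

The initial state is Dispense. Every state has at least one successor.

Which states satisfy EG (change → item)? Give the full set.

States satisfying change → item: {Dispense, Select, Refund, Coin, Idle}.
States satisfying EG (change → item): {Dispense, Select, Refund, Coin, Idle}.

{Dispense, Select, Refund, Coin, Idle}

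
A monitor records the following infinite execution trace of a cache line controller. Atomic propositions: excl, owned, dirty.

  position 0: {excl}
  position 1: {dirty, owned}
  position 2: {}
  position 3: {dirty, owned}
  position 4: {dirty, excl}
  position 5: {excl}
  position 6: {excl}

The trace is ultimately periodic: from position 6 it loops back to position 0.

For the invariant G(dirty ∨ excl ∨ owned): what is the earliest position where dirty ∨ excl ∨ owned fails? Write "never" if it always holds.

2

Check dirty ∨ excl ∨ owned at each position in order: 0 ✓, 1 ✓.
At position 2 the labels are {}, so dirty ∨ excl ∨ owned is false there. This is the first violation.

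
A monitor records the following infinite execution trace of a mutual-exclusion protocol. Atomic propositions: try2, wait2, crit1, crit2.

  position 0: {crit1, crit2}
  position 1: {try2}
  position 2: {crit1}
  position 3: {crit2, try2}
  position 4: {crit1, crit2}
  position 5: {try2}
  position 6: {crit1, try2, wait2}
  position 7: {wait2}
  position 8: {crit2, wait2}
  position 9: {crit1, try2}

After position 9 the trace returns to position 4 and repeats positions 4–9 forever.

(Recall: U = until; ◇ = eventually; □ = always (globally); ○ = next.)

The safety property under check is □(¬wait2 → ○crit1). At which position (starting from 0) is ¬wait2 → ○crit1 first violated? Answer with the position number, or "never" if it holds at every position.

0

At position 0 the labels are {crit1, crit2} and the next position 1 has {try2}, so ¬wait2 → ○crit1 is false there. This is the first violation.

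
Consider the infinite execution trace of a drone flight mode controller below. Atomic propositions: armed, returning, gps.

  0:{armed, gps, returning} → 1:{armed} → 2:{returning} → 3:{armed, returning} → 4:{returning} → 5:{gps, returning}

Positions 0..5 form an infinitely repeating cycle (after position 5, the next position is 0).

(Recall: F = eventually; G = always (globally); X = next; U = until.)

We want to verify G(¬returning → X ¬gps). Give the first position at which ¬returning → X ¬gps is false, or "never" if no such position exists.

never

¬returning → X ¬gps holds at every position 0..5, and those are all the positions the trace ever visits, so the invariant G(¬returning → X ¬gps) is never violated.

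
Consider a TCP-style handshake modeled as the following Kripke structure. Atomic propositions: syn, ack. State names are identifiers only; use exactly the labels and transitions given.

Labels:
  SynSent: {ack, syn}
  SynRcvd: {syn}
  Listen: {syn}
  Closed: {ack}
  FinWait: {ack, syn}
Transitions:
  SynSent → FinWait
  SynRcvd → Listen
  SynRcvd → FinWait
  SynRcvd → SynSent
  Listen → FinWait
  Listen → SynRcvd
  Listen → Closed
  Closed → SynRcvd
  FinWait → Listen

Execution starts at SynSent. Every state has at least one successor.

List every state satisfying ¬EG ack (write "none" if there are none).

{SynSent, SynRcvd, Listen, Closed, FinWait}

States satisfying ack: {SynSent, Closed, FinWait}.
States satisfying EG ack: ∅.
States satisfying ¬EG ack: {SynSent, SynRcvd, Listen, Closed, FinWait}.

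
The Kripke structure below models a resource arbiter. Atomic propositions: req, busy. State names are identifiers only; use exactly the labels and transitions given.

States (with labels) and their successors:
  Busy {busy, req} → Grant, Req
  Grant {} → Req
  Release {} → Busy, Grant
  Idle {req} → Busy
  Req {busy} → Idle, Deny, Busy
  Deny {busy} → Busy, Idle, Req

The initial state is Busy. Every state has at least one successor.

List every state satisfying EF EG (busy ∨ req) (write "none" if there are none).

States satisfying EG (busy ∨ req): {Busy, Idle, Req, Deny}.
States satisfying EF EG (busy ∨ req): {Busy, Grant, Release, Idle, Req, Deny}.

{Busy, Grant, Release, Idle, Req, Deny}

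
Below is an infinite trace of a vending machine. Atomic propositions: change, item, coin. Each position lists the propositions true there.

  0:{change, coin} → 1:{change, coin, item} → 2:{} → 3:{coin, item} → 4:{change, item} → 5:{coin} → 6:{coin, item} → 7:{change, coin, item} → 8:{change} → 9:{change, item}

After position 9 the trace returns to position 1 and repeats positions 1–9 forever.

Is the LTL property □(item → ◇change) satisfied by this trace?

item → ◇change holds at every position 0..9, and those are all positions ever visited, so □(item → ◇change) holds.
Positions where item holds: 1, 3, 4, 6, 7, 9.
Check ◇change at each: 1→ok, 3→ok, 4→ok, 6→ok, 7→ok, 9→ok.

Satisfied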